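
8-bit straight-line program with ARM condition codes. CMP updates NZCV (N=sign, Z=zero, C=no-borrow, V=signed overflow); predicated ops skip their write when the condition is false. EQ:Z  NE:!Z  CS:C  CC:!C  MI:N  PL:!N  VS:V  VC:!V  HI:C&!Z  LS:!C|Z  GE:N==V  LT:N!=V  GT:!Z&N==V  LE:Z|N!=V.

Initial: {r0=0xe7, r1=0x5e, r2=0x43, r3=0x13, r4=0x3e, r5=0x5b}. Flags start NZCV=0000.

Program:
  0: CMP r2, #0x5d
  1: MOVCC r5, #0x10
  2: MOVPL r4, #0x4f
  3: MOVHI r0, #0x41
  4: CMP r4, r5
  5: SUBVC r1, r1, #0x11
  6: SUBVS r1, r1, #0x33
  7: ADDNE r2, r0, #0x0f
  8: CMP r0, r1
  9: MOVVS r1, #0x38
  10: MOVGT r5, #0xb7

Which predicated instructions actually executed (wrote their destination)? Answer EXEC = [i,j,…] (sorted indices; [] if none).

EXEC = [1,5,7]

0: ✓ CMP  NZCV=1000
1: ✓ MOVCC  r5←0x10
2: · MOVPL
3: · MOVHI
4: ✓ CMP  NZCV=0010
5: ✓ SUBVC  r1←0x4d
6: · SUBVS
7: ✓ ADDNE  r2←0xf6
8: ✓ CMP  NZCV=1010
9: · MOVVS
10: · MOVGT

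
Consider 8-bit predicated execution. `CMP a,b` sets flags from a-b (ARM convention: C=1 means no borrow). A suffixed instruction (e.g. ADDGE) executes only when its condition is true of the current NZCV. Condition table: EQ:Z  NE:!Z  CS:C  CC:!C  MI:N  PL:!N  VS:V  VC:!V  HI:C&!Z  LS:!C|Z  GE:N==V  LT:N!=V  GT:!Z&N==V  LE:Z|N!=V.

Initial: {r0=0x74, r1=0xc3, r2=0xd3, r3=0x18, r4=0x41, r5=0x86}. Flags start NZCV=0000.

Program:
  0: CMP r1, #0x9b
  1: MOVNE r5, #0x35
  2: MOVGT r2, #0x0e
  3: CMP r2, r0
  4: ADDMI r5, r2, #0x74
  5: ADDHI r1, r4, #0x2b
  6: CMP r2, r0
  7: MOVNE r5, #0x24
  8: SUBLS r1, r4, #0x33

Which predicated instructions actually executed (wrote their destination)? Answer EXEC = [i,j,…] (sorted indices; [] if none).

EXEC = [1,2,4,7,8]

[0] flags=0010 → (cmp)
[1] flags=0010 NE?T → r5=0x35
[2] flags=0010 GT?T → r2=0x0e
[3] flags=1000 → (cmp)
[4] flags=1000 MI?T → r5=0x82
[5] flags=1000 HI?F → skip
[6] flags=1000 → (cmp)
[7] flags=1000 NE?T → r5=0x24
[8] flags=1000 LS?T → r1=0x0e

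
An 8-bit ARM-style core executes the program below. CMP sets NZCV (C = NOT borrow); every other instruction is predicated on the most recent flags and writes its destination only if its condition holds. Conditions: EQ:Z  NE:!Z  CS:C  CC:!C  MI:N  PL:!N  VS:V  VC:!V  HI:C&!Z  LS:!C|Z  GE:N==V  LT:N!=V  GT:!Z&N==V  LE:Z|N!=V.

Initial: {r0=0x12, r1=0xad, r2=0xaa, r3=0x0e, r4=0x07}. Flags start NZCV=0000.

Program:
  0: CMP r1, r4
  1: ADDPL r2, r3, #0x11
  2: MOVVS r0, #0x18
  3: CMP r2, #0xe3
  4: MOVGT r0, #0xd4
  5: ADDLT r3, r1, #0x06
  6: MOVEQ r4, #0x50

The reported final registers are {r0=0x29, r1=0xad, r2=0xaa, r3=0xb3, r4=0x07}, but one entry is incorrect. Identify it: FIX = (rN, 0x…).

0: ✓ CMP  NZCV=1010
1: · ADDPL
2: · MOVVS
3: ✓ CMP  NZCV=1000
4: · MOVGT
5: ✓ ADDLT  r3←0xb3
6: · MOVEQ

FIX = (r0, 0x12)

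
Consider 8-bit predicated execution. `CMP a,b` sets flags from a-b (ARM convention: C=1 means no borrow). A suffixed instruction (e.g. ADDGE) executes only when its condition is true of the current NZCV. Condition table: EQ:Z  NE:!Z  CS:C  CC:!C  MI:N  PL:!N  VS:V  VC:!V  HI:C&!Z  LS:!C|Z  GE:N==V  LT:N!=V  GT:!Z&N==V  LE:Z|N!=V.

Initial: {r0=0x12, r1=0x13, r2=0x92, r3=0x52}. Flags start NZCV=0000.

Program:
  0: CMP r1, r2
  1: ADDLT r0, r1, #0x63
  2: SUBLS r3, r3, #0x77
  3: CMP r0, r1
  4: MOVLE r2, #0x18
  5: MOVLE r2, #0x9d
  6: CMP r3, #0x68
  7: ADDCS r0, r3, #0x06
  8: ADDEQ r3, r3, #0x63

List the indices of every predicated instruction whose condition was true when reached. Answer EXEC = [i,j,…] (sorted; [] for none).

0: ✓ CMP  NZCV=1001
1: · ADDLT
2: ✓ SUBLS  r3←0xdb
3: ✓ CMP  NZCV=1000
4: ✓ MOVLE  r2←0x18
5: ✓ MOVLE  r2←0x9d
6: ✓ CMP  NZCV=0011
7: ✓ ADDCS  r0←0xe1
8: · ADDEQ

EXEC = [2,4,5,7]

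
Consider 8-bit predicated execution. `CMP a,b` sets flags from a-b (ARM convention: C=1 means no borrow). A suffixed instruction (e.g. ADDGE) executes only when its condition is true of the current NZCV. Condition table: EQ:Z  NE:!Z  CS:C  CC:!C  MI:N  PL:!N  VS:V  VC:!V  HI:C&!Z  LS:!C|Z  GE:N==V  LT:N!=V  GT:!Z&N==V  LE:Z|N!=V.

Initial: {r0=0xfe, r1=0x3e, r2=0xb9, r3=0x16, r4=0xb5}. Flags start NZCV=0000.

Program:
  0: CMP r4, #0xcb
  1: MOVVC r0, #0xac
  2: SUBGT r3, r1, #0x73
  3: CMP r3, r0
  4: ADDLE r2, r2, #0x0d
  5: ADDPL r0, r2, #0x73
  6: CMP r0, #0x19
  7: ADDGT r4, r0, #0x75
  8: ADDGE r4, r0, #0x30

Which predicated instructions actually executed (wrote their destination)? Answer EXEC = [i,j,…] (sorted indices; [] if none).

0: ✓ CMP  NZCV=1000
1: ✓ MOVVC  r0←0xac
2: · SUBGT
3: ✓ CMP  NZCV=0000
4: · ADDLE
5: ✓ ADDPL  r0←0x2c
6: ✓ CMP  NZCV=0010
7: ✓ ADDGT  r4←0xa1
8: ✓ ADDGE  r4←0x5c

EXEC = [1,5,7,8]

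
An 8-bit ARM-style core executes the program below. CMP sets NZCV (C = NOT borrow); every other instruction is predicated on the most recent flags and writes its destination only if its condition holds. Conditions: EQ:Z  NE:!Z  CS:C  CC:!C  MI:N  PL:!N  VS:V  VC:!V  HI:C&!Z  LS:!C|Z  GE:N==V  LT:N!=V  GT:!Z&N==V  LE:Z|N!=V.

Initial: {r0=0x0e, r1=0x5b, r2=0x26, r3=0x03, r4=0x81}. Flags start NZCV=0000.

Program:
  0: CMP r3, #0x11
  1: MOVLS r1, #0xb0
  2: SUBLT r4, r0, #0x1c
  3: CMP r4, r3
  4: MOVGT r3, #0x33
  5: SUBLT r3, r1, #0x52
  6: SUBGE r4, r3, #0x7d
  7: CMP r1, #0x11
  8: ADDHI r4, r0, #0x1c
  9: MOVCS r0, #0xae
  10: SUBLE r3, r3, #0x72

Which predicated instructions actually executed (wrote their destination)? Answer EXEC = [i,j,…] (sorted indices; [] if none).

[0] flags=1000 → (cmp)
[1] flags=1000 LS?T → r1=0xb0
[2] flags=1000 LT?T → r4=0xf2
[3] flags=1010 → (cmp)
[4] flags=1010 GT?F → skip
[5] flags=1010 LT?T → r3=0x5e
[6] flags=1010 GE?F → skip
[7] flags=1010 → (cmp)
[8] flags=1010 HI?T → r4=0x2a
[9] flags=1010 CS?T → r0=0xae
[10] flags=1010 LE?T → r3=0xec

EXEC = [1,2,5,8,9,10]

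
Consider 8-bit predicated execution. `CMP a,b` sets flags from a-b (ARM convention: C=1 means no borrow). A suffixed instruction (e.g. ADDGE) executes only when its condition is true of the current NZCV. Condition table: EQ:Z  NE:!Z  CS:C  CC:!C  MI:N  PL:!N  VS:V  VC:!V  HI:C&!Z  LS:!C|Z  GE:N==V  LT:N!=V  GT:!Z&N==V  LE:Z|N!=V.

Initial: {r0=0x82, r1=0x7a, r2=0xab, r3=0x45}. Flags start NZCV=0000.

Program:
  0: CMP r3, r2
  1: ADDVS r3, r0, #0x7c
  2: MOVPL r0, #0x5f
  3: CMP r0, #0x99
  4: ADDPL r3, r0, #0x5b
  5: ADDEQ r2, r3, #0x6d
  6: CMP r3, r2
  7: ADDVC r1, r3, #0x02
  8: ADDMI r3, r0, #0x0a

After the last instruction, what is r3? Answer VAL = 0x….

[0] flags=1001 → (cmp)
[1] flags=1001 VS?T → r3=0xfe
[2] flags=1001 PL?F → skip
[3] flags=1000 → (cmp)
[4] flags=1000 PL?F → skip
[5] flags=1000 EQ?F → skip
[6] flags=0010 → (cmp)
[7] flags=0010 VC?T → r1=0x00
[8] flags=0010 MI?F → skip

VAL = 0xfe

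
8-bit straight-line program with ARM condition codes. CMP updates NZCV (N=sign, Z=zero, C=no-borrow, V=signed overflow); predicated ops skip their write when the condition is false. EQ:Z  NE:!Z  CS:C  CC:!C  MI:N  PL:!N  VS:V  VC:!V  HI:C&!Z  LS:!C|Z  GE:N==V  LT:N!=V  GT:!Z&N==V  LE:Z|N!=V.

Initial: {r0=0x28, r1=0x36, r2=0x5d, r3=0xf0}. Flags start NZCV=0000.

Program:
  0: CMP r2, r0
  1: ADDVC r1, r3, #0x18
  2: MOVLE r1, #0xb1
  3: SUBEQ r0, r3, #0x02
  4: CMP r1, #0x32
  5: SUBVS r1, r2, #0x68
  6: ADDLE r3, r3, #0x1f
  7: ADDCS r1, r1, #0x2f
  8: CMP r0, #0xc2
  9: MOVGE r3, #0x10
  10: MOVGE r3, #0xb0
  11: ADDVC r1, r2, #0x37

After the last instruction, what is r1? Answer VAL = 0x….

[0] flags=0010 → (cmp)
[1] flags=0010 VC?T → r1=0x08
[2] flags=0010 LE?F → skip
[3] flags=0010 EQ?F → skip
[4] flags=1000 → (cmp)
[5] flags=1000 VS?F → skip
[6] flags=1000 LE?T → r3=0x0f
[7] flags=1000 CS?F → skip
[8] flags=0000 → (cmp)
[9] flags=0000 GE?T → r3=0x10
[10] flags=0000 GE?T → r3=0xb0
[11] flags=0000 VC?T → r1=0x94

VAL = 0x94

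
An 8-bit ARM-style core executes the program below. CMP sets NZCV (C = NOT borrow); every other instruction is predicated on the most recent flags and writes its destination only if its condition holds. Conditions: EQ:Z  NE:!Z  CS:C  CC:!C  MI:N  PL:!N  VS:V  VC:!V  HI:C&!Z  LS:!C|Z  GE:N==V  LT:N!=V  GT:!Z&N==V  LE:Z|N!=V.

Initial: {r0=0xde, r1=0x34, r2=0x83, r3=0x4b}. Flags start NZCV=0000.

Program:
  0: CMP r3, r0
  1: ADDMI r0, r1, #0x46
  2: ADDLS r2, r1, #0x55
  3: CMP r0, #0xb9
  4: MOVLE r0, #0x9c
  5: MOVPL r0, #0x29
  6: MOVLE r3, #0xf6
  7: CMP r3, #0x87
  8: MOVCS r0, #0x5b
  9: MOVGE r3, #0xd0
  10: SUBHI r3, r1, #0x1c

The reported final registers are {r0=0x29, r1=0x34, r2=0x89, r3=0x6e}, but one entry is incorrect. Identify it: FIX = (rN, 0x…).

0: ✓ CMP  NZCV=0000
1: · ADDMI
2: ✓ ADDLS  r2←0x89
3: ✓ CMP  NZCV=0010
4: · MOVLE
5: ✓ MOVPL  r0←0x29
6: · MOVLE
7: ✓ CMP  NZCV=1001
8: · MOVCS
9: ✓ MOVGE  r3←0xd0
10: · SUBHI

FIX = (r3, 0xd0)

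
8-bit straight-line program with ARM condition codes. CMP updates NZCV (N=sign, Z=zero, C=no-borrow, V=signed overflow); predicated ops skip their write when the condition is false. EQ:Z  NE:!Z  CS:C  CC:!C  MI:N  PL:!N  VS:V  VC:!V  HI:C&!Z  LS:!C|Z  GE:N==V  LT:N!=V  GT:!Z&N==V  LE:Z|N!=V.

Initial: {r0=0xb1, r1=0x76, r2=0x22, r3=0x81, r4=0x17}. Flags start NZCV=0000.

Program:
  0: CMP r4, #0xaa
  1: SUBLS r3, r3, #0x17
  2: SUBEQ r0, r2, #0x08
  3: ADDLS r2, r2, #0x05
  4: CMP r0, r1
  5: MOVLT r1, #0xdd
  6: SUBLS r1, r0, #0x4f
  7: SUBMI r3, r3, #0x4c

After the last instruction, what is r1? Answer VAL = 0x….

VAL = 0xdd

0: ✓ CMP  NZCV=0000
1: ✓ SUBLS  r3←0x6a
2: · SUBEQ
3: ✓ ADDLS  r2←0x27
4: ✓ CMP  NZCV=0011
5: ✓ MOVLT  r1←0xdd
6: · SUBLS
7: · SUBMI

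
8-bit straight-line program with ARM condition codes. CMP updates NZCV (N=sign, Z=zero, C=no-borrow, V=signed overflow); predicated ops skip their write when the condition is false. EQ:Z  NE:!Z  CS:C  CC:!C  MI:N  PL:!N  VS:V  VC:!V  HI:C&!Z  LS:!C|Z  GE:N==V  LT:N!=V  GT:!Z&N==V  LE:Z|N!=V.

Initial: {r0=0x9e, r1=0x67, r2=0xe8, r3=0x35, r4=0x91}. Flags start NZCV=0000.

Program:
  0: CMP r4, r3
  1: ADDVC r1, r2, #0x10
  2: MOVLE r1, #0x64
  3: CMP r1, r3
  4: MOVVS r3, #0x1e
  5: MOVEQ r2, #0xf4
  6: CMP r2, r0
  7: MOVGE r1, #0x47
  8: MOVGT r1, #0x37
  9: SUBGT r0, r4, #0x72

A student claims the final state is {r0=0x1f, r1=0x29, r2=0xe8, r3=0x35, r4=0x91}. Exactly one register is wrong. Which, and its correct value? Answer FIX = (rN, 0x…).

FIX = (r1, 0x37)

[0] flags=0011 → (cmp)
[1] flags=0011 VC?F → skip
[2] flags=0011 LE?T → r1=0x64
[3] flags=0010 → (cmp)
[4] flags=0010 VS?F → skip
[5] flags=0010 EQ?F → skip
[6] flags=0010 → (cmp)
[7] flags=0010 GE?T → r1=0x47
[8] flags=0010 GT?T → r1=0x37
[9] flags=0010 GT?T → r0=0x1f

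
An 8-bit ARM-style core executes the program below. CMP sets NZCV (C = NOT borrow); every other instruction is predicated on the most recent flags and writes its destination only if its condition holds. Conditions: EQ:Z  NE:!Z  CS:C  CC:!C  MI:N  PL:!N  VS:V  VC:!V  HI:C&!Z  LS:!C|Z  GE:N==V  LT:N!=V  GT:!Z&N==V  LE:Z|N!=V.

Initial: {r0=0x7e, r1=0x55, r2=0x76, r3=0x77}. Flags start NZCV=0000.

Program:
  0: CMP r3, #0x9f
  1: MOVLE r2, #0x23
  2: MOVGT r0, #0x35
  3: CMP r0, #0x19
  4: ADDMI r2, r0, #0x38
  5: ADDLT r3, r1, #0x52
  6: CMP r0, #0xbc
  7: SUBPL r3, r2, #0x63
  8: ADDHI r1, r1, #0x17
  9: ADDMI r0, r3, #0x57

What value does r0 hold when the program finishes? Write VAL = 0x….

0: ✓ CMP  NZCV=1001
1: · MOVLE
2: ✓ MOVGT  r0←0x35
3: ✓ CMP  NZCV=0010
4: · ADDMI
5: · ADDLT
6: ✓ CMP  NZCV=0000
7: ✓ SUBPL  r3←0x13
8: · ADDHI
9: · ADDMI

VAL = 0x35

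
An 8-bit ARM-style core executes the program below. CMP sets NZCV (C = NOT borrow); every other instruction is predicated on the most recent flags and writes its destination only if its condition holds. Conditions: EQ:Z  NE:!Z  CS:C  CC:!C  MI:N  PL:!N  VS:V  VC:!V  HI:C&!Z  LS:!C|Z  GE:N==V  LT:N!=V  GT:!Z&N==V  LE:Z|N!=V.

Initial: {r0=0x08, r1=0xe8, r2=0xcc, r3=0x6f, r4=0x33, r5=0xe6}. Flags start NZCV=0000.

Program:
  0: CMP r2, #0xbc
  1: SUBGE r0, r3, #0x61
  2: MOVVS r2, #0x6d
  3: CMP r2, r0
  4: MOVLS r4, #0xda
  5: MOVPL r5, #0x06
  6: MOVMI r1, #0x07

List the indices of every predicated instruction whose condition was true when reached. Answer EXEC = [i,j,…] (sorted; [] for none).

EXEC = [1,6]

[0] flags=0010 → (cmp)
[1] flags=0010 GE?T → r0=0x0e
[2] flags=0010 VS?F → skip
[3] flags=1010 → (cmp)
[4] flags=1010 LS?F → skip
[5] flags=1010 PL?F → skip
[6] flags=1010 MI?T → r1=0x07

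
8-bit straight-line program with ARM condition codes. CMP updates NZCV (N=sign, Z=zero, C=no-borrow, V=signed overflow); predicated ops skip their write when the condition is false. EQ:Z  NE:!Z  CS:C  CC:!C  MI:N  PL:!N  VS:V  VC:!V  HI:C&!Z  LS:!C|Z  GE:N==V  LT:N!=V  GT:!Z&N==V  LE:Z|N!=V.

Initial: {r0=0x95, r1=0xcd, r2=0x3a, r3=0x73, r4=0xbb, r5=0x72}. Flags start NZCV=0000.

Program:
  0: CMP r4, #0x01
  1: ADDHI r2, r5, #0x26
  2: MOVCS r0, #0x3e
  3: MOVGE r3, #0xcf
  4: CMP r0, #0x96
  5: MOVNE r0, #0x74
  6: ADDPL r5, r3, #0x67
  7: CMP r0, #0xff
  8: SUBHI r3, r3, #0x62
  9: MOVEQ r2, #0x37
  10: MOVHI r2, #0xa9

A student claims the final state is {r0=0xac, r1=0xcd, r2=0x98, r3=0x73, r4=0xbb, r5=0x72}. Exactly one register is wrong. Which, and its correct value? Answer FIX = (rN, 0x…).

[0] flags=1010 → (cmp)
[1] flags=1010 HI?T → r2=0x98
[2] flags=1010 CS?T → r0=0x3e
[3] flags=1010 GE?F → skip
[4] flags=1001 → (cmp)
[5] flags=1001 NE?T → r0=0x74
[6] flags=1001 PL?F → skip
[7] flags=0000 → (cmp)
[8] flags=0000 HI?F → skip
[9] flags=0000 EQ?F → skip
[10] flags=0000 HI?F → skip

FIX = (r0, 0x74)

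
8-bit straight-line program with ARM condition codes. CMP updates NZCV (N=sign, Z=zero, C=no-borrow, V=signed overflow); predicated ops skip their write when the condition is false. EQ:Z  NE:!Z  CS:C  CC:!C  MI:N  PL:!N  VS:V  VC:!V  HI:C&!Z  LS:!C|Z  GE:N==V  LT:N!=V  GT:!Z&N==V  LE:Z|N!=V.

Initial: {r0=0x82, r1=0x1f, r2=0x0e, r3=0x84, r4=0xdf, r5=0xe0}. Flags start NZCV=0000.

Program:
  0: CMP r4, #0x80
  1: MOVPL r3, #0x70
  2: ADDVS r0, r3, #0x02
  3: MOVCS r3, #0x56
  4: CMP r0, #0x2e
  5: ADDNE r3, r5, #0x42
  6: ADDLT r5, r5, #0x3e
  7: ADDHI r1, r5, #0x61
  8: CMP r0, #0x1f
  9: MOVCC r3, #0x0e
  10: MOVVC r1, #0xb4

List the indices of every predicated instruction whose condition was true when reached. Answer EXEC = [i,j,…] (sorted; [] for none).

EXEC = [1,3,5,6,7]

[0] flags=0010 → (cmp)
[1] flags=0010 PL?T → r3=0x70
[2] flags=0010 VS?F → skip
[3] flags=0010 CS?T → r3=0x56
[4] flags=0011 → (cmp)
[5] flags=0011 NE?T → r3=0x22
[6] flags=0011 LT?T → r5=0x1e
[7] flags=0011 HI?T → r1=0x7f
[8] flags=0011 → (cmp)
[9] flags=0011 CC?F → skip
[10] flags=0011 VC?F → skip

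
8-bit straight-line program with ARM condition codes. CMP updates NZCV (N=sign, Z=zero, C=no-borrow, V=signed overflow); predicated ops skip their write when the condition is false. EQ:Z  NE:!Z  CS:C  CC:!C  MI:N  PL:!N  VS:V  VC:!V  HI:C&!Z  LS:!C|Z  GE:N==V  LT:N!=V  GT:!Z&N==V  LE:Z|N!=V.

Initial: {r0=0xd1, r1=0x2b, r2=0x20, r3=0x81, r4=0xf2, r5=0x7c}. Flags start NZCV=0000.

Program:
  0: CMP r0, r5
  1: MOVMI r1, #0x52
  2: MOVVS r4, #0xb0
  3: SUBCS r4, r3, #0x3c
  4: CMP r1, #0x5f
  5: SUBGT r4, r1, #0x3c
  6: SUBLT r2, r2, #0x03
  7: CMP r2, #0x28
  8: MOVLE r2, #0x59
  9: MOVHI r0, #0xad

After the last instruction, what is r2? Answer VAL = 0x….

[0] flags=0011 → (cmp)
[1] flags=0011 MI?F → skip
[2] flags=0011 VS?T → r4=0xb0
[3] flags=0011 CS?T → r4=0x45
[4] flags=1000 → (cmp)
[5] flags=1000 GT?F → skip
[6] flags=1000 LT?T → r2=0x1d
[7] flags=1000 → (cmp)
[8] flags=1000 LE?T → r2=0x59
[9] flags=1000 HI?F → skip

VAL = 0x59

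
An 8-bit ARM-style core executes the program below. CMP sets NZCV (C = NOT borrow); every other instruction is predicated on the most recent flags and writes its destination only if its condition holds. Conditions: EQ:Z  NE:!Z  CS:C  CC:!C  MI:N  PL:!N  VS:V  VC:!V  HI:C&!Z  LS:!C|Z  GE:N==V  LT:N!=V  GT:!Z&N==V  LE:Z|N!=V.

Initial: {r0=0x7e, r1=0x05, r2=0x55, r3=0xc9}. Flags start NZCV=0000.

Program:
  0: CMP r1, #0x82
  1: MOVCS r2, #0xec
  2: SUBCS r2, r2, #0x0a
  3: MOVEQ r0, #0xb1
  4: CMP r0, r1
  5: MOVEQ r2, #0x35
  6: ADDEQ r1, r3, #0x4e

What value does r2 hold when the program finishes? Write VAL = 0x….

0: ✓ CMP  NZCV=1001
1: · MOVCS
2: · SUBCS
3: · MOVEQ
4: ✓ CMP  NZCV=0010
5: · MOVEQ
6: · ADDEQ

VAL = 0x55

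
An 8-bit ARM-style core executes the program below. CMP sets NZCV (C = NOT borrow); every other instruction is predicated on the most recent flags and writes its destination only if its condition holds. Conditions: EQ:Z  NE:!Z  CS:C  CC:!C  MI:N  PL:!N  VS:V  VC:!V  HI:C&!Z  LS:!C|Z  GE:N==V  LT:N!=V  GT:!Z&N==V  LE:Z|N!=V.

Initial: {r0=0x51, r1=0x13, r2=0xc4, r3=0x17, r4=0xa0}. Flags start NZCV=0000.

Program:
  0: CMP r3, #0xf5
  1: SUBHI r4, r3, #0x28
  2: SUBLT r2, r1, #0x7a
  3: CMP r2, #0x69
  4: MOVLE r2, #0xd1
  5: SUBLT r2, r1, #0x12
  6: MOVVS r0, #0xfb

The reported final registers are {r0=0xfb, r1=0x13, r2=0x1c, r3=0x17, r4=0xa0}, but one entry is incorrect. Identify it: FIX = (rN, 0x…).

FIX = (r2, 0x01)

[0] flags=0000 → (cmp)
[1] flags=0000 HI?F → skip
[2] flags=0000 LT?F → skip
[3] flags=0011 → (cmp)
[4] flags=0011 LE?T → r2=0xd1
[5] flags=0011 LT?T → r2=0x01
[6] flags=0011 VS?T → r0=0xfb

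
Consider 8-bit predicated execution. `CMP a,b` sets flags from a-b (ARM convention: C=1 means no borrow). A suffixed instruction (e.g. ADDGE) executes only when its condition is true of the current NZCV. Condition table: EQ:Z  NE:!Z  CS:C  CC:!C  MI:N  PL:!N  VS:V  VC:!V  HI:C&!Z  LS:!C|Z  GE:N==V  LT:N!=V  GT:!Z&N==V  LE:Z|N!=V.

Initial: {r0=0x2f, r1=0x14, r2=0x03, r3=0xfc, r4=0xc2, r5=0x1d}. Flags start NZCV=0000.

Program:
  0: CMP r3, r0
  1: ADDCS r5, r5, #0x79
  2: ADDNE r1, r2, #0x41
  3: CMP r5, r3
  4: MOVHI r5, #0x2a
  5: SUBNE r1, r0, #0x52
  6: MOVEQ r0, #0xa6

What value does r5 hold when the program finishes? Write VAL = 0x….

VAL = 0x96

[0] flags=1010 → (cmp)
[1] flags=1010 CS?T → r5=0x96
[2] flags=1010 NE?T → r1=0x44
[3] flags=1000 → (cmp)
[4] flags=1000 HI?F → skip
[5] flags=1000 NE?T → r1=0xdd
[6] flags=1000 EQ?F → skip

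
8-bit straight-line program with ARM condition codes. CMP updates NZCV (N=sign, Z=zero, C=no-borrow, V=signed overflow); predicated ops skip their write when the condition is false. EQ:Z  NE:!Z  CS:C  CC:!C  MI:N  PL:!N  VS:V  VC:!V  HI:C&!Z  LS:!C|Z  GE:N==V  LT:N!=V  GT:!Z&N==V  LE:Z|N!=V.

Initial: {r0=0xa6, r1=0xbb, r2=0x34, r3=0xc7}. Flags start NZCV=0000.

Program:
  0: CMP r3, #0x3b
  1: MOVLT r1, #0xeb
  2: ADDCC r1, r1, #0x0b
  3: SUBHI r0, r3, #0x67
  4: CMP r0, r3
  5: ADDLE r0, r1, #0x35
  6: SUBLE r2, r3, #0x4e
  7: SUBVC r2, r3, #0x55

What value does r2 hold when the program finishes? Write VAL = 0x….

VAL = 0x34

[0] flags=1010 → (cmp)
[1] flags=1010 LT?T → r1=0xeb
[2] flags=1010 CC?F → skip
[3] flags=1010 HI?T → r0=0x60
[4] flags=1001 → (cmp)
[5] flags=1001 LE?F → skip
[6] flags=1001 LE?F → skip
[7] flags=1001 VC?F → skip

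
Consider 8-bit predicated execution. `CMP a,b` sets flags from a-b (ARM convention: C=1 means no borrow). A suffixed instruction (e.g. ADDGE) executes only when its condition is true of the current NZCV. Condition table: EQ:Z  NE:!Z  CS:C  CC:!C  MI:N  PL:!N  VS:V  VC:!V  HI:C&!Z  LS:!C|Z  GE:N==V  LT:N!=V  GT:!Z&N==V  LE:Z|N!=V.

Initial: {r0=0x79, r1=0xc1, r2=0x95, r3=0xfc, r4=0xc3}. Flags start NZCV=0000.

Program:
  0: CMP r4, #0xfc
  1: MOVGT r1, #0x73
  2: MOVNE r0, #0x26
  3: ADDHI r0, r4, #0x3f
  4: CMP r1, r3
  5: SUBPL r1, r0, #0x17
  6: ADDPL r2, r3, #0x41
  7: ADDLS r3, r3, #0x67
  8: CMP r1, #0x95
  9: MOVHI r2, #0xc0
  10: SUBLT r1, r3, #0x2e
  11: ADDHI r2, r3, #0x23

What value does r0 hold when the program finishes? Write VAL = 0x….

VAL = 0x26

0: ✓ CMP  NZCV=1000
1: · MOVGT
2: ✓ MOVNE  r0←0x26
3: · ADDHI
4: ✓ CMP  NZCV=1000
5: · SUBPL
6: · ADDPL
7: ✓ ADDLS  r3←0x63
8: ✓ CMP  NZCV=0010
9: ✓ MOVHI  r2←0xc0
10: · SUBLT
11: ✓ ADDHI  r2←0x86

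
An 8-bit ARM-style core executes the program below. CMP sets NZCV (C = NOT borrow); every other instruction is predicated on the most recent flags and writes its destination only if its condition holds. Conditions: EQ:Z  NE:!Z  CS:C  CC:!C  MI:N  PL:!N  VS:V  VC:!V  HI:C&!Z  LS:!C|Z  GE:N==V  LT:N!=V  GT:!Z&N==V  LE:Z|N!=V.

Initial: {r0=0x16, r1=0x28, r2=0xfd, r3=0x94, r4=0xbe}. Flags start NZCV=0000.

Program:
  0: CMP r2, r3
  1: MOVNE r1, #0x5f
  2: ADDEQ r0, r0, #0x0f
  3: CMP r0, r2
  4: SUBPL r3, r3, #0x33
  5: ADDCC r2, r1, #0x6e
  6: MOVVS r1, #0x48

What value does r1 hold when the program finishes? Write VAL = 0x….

0: ✓ CMP  NZCV=0010
1: ✓ MOVNE  r1←0x5f
2: · ADDEQ
3: ✓ CMP  NZCV=0000
4: ✓ SUBPL  r3←0x61
5: ✓ ADDCC  r2←0xcd
6: · MOVVS

VAL = 0x5f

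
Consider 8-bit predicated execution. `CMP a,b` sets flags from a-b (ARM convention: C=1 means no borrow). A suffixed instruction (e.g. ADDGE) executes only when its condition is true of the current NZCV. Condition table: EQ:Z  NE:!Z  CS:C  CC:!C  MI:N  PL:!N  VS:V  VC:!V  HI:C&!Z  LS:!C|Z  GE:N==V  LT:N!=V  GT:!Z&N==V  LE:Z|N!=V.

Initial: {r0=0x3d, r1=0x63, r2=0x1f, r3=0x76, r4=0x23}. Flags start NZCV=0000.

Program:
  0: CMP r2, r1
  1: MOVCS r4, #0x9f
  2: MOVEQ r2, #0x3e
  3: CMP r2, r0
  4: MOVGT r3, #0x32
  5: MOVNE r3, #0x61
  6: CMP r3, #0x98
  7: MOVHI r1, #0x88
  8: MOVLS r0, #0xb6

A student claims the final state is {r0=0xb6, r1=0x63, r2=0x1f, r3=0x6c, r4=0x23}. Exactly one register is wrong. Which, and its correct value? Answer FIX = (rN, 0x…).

FIX = (r3, 0x61)

0: ✓ CMP  NZCV=1000
1: · MOVCS
2: · MOVEQ
3: ✓ CMP  NZCV=1000
4: · MOVGT
5: ✓ MOVNE  r3←0x61
6: ✓ CMP  NZCV=1001
7: · MOVHI
8: ✓ MOVLS  r0←0xb6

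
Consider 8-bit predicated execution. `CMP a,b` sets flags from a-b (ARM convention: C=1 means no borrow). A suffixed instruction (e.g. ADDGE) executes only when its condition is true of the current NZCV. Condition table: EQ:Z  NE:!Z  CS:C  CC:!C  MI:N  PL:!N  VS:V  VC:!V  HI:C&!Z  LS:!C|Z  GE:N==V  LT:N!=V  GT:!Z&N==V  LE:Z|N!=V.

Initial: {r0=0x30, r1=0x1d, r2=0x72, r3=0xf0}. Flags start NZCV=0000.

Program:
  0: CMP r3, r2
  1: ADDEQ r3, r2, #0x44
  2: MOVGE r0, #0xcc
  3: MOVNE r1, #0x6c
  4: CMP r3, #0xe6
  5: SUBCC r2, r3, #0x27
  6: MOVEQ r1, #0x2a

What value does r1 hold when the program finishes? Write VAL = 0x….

VAL = 0x6c

0: ✓ CMP  NZCV=0011
1: · ADDEQ
2: · MOVGE
3: ✓ MOVNE  r1←0x6c
4: ✓ CMP  NZCV=0010
5: · SUBCC
6: · MOVEQ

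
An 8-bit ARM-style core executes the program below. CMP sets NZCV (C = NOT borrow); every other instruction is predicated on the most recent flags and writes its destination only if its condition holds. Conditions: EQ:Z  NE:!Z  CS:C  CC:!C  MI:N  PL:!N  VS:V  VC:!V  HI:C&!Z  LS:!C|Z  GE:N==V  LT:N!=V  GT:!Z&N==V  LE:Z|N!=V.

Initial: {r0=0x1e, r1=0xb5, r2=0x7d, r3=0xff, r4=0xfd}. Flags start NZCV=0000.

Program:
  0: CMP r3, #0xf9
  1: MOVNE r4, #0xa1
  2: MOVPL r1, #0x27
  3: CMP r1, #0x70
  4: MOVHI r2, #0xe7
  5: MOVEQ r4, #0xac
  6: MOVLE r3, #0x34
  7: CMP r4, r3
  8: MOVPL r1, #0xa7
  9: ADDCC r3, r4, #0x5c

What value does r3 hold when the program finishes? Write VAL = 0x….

0: ✓ CMP  NZCV=0010
1: ✓ MOVNE  r4←0xa1
2: ✓ MOVPL  r1←0x27
3: ✓ CMP  NZCV=1000
4: · MOVHI
5: · MOVEQ
6: ✓ MOVLE  r3←0x34
7: ✓ CMP  NZCV=0011
8: ✓ MOVPL  r1←0xa7
9: · ADDCC

VAL = 0x34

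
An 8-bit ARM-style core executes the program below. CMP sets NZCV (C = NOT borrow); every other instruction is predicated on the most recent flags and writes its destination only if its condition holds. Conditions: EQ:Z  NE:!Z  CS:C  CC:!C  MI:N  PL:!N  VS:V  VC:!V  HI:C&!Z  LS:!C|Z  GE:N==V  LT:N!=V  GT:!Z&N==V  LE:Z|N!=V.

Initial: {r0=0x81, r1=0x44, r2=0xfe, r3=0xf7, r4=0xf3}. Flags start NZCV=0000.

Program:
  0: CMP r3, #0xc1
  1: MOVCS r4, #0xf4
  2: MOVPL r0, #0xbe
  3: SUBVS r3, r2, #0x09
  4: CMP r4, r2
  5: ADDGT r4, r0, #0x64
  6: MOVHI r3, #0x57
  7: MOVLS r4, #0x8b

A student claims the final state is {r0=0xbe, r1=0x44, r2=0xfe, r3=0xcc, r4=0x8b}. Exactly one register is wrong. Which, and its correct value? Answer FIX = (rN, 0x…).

0: ✓ CMP  NZCV=0010
1: ✓ MOVCS  r4←0xf4
2: ✓ MOVPL  r0←0xbe
3: · SUBVS
4: ✓ CMP  NZCV=1000
5: · ADDGT
6: · MOVHI
7: ✓ MOVLS  r4←0x8b

FIX = (r3, 0xf7)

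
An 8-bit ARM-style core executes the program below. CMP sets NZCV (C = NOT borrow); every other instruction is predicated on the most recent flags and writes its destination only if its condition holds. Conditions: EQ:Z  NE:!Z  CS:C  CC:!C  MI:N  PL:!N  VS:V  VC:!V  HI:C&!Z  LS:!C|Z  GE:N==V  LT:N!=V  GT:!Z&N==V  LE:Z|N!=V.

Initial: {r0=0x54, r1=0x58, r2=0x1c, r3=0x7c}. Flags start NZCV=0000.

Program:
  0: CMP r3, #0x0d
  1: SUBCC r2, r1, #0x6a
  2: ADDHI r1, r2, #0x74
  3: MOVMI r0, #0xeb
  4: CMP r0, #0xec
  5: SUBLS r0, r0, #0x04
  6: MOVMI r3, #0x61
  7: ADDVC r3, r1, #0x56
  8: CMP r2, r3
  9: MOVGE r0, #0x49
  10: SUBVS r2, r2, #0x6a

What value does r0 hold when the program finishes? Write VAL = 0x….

VAL = 0x49

0: ✓ CMP  NZCV=0010
1: · SUBCC
2: ✓ ADDHI  r1←0x90
3: · MOVMI
4: ✓ CMP  NZCV=0000
5: ✓ SUBLS  r0←0x50
6: · MOVMI
7: ✓ ADDVC  r3←0xe6
8: ✓ CMP  NZCV=0000
9: ✓ MOVGE  r0←0x49
10: · SUBVS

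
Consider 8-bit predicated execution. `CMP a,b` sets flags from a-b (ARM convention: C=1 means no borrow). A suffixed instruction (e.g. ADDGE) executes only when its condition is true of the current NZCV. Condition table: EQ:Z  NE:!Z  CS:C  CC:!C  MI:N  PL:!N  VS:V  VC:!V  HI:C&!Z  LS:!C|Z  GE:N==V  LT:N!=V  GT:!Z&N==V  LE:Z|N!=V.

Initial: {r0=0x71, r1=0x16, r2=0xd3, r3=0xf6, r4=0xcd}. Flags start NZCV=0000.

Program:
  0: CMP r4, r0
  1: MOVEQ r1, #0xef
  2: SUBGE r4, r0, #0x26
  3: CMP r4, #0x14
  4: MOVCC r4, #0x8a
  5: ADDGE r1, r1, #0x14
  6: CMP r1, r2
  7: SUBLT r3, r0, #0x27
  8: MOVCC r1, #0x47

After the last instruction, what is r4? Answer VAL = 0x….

VAL = 0xcd

[0] flags=0011 → (cmp)
[1] flags=0011 EQ?F → skip
[2] flags=0011 GE?F → skip
[3] flags=1010 → (cmp)
[4] flags=1010 CC?F → skip
[5] flags=1010 GE?F → skip
[6] flags=0000 → (cmp)
[7] flags=0000 LT?F → skip
[8] flags=0000 CC?T → r1=0x47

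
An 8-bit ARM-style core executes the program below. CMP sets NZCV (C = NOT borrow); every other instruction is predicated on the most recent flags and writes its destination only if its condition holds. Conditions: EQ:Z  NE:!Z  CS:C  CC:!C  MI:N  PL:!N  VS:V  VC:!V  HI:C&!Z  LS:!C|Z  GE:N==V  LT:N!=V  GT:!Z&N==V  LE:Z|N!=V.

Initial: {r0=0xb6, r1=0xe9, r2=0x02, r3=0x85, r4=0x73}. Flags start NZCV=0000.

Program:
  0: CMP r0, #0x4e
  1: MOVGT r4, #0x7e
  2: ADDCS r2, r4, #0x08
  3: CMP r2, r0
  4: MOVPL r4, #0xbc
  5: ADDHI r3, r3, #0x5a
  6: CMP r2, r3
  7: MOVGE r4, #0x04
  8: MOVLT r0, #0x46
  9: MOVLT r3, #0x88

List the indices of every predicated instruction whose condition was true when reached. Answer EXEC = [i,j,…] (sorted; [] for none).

EXEC = [2,7]

[0] flags=0011 → (cmp)
[1] flags=0011 GT?F → skip
[2] flags=0011 CS?T → r2=0x7b
[3] flags=1001 → (cmp)
[4] flags=1001 PL?F → skip
[5] flags=1001 HI?F → skip
[6] flags=1001 → (cmp)
[7] flags=1001 GE?T → r4=0x04
[8] flags=1001 LT?F → skip
[9] flags=1001 LT?F → skip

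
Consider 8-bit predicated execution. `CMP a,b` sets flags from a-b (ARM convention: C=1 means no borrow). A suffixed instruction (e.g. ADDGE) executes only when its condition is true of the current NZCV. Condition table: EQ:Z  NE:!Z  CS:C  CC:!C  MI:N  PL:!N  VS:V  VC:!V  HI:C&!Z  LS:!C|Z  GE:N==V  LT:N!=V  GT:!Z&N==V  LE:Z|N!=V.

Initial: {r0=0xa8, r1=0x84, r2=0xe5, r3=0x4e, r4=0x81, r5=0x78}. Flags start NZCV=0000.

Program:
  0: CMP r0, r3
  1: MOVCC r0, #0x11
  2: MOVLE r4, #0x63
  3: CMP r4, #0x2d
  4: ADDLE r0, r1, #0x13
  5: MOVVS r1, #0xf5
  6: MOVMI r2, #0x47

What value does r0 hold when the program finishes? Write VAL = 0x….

VAL = 0xa8

0: ✓ CMP  NZCV=0011
1: · MOVCC
2: ✓ MOVLE  r4←0x63
3: ✓ CMP  NZCV=0010
4: · ADDLE
5: · MOVVS
6: · MOVMI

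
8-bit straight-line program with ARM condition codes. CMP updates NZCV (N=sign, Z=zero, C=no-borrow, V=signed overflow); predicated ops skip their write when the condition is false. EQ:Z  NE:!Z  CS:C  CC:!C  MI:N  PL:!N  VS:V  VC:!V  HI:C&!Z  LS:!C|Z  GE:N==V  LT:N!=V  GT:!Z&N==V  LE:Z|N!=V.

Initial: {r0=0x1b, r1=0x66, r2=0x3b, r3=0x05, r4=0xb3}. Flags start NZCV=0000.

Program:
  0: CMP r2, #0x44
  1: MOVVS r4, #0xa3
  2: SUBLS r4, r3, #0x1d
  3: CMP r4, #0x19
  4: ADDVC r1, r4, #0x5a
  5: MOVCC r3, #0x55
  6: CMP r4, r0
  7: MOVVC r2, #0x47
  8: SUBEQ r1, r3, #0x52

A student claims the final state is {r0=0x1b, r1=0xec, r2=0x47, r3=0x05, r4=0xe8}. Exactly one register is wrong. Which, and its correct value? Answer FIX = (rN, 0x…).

[0] flags=1000 → (cmp)
[1] flags=1000 VS?F → skip
[2] flags=1000 LS?T → r4=0xe8
[3] flags=1010 → (cmp)
[4] flags=1010 VC?T → r1=0x42
[5] flags=1010 CC?F → skip
[6] flags=1010 → (cmp)
[7] flags=1010 VC?T → r2=0x47
[8] flags=1010 EQ?F → skip

FIX = (r1, 0x42)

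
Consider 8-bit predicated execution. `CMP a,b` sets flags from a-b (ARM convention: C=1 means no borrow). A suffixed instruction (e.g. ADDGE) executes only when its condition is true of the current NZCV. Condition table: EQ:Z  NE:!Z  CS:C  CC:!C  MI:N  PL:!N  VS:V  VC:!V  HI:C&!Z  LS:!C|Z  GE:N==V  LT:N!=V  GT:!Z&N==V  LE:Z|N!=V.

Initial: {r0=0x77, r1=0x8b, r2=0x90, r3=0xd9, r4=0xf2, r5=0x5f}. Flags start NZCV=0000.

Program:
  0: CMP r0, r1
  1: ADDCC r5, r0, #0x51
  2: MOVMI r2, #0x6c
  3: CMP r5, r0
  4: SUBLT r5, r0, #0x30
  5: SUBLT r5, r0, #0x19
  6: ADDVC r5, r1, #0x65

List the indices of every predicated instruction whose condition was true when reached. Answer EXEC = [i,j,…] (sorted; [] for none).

[0] flags=1001 → (cmp)
[1] flags=1001 CC?T → r5=0xc8
[2] flags=1001 MI?T → r2=0x6c
[3] flags=0011 → (cmp)
[4] flags=0011 LT?T → r5=0x47
[5] flags=0011 LT?T → r5=0x5e
[6] flags=0011 VC?F → skip

EXEC = [1,2,4,5]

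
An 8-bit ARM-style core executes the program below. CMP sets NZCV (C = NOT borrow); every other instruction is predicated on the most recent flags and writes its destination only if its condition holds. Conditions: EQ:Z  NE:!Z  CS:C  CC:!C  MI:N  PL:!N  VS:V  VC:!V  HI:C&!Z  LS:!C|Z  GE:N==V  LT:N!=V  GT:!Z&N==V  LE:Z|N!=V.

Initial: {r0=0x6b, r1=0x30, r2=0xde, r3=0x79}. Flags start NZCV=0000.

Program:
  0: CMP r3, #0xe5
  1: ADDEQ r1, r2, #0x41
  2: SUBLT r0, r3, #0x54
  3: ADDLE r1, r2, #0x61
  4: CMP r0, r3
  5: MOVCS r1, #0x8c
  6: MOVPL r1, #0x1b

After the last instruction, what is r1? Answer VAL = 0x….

[0] flags=1001 → (cmp)
[1] flags=1001 EQ?F → skip
[2] flags=1001 LT?F → skip
[3] flags=1001 LE?F → skip
[4] flags=1000 → (cmp)
[5] flags=1000 CS?F → skip
[6] flags=1000 PL?F → skip

VAL = 0x30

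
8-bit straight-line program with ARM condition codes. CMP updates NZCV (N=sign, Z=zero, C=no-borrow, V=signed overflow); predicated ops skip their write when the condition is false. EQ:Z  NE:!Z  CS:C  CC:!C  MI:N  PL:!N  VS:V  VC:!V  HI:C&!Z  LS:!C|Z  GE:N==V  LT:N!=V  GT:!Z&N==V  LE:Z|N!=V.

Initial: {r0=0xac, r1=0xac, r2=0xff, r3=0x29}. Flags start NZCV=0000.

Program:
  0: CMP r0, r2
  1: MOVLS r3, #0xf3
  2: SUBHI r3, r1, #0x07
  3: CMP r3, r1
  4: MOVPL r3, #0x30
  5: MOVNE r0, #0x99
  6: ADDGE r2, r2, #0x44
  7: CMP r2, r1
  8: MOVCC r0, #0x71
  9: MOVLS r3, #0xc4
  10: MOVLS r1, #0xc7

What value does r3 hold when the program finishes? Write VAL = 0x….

VAL = 0xc4

0: ✓ CMP  NZCV=1000
1: ✓ MOVLS  r3←0xf3
2: · SUBHI
3: ✓ CMP  NZCV=0010
4: ✓ MOVPL  r3←0x30
5: ✓ MOVNE  r0←0x99
6: ✓ ADDGE  r2←0x43
7: ✓ CMP  NZCV=1001
8: ✓ MOVCC  r0←0x71
9: ✓ MOVLS  r3←0xc4
10: ✓ MOVLS  r1←0xc7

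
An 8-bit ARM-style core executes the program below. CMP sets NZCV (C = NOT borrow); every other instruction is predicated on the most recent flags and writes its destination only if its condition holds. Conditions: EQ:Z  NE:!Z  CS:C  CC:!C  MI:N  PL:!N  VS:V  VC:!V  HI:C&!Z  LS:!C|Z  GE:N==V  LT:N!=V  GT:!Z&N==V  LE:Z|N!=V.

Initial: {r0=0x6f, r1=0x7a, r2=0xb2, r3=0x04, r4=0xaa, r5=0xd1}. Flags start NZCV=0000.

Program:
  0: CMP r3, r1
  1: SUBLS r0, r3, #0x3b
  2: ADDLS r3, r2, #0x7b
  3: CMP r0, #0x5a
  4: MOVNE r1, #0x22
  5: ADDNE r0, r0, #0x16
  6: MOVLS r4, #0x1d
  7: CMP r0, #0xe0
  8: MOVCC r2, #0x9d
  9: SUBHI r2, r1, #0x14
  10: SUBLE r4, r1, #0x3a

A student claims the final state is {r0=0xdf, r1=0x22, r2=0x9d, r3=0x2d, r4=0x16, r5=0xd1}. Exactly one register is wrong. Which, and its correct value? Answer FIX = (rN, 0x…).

[0] flags=1000 → (cmp)
[1] flags=1000 LS?T → r0=0xc9
[2] flags=1000 LS?T → r3=0x2d
[3] flags=0011 → (cmp)
[4] flags=0011 NE?T → r1=0x22
[5] flags=0011 NE?T → r0=0xdf
[6] flags=0011 LS?F → skip
[7] flags=1000 → (cmp)
[8] flags=1000 CC?T → r2=0x9d
[9] flags=1000 HI?F → skip
[10] flags=1000 LE?T → r4=0xe8

FIX = (r4, 0xe8)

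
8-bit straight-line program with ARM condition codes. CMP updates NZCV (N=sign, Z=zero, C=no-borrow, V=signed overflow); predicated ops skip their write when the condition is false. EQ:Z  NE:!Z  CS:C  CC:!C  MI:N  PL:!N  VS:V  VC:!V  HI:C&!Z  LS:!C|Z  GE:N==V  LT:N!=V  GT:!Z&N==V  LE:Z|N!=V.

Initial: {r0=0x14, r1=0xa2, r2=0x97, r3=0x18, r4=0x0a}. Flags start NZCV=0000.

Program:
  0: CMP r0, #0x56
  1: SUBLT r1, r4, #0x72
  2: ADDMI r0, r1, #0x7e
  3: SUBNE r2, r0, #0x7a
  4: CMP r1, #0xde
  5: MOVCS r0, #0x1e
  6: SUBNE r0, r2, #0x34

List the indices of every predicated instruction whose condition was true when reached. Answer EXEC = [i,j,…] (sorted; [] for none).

0: ✓ CMP  NZCV=1000
1: ✓ SUBLT  r1←0x98
2: ✓ ADDMI  r0←0x16
3: ✓ SUBNE  r2←0x9c
4: ✓ CMP  NZCV=1000
5: · MOVCS
6: ✓ SUBNE  r0←0x68

EXEC = [1,2,3,6]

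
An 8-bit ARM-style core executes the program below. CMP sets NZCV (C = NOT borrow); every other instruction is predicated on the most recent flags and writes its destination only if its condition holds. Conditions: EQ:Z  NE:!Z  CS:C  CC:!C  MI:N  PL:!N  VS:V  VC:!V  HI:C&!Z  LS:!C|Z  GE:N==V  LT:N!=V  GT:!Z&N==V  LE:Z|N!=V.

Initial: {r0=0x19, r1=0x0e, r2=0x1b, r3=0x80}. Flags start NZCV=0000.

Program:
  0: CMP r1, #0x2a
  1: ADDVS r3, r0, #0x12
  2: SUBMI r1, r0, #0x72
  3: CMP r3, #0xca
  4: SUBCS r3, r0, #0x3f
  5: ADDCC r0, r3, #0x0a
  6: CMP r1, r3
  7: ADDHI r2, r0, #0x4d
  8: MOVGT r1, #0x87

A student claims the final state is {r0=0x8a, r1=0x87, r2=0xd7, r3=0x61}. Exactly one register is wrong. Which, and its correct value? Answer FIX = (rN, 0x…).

FIX = (r3, 0x80)

[0] flags=1000 → (cmp)
[1] flags=1000 VS?F → skip
[2] flags=1000 MI?T → r1=0xa7
[3] flags=1000 → (cmp)
[4] flags=1000 CS?F → skip
[5] flags=1000 CC?T → r0=0x8a
[6] flags=0010 → (cmp)
[7] flags=0010 HI?T → r2=0xd7
[8] flags=0010 GT?T → r1=0x87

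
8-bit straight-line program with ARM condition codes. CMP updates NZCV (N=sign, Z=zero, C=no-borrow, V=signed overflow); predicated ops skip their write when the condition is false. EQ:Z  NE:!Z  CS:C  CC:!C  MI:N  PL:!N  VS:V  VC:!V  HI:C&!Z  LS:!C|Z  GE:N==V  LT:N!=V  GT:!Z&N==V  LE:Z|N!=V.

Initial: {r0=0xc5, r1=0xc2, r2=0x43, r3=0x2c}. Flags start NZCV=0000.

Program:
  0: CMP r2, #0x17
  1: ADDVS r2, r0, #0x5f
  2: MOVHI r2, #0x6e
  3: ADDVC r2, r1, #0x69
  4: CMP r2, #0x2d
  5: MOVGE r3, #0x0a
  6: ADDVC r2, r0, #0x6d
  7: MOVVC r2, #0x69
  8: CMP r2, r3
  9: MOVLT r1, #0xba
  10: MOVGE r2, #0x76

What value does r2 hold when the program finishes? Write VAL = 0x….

0: ✓ CMP  NZCV=0010
1: · ADDVS
2: ✓ MOVHI  r2←0x6e
3: ✓ ADDVC  r2←0x2b
4: ✓ CMP  NZCV=1000
5: · MOVGE
6: ✓ ADDVC  r2←0x32
7: ✓ MOVVC  r2←0x69
8: ✓ CMP  NZCV=0010
9: · MOVLT
10: ✓ MOVGE  r2←0x76

VAL = 0x76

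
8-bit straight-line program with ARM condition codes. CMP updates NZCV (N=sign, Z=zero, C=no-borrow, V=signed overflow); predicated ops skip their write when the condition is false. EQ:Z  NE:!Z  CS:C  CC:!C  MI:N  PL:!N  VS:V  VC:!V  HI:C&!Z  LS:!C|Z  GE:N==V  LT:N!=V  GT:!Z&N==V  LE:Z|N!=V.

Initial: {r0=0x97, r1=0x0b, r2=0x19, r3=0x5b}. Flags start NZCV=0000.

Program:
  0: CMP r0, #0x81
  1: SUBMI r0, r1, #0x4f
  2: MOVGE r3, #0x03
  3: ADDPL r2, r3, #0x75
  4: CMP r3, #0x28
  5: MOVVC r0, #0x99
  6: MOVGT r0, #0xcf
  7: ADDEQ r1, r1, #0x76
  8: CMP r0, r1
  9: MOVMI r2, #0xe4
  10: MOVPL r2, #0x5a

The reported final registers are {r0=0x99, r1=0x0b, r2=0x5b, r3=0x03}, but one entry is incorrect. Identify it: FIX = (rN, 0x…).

FIX = (r2, 0xe4)

[0] flags=0010 → (cmp)
[1] flags=0010 MI?F → skip
[2] flags=0010 GE?T → r3=0x03
[3] flags=0010 PL?T → r2=0x78
[4] flags=1000 → (cmp)
[5] flags=1000 VC?T → r0=0x99
[6] flags=1000 GT?F → skip
[7] flags=1000 EQ?F → skip
[8] flags=1010 → (cmp)
[9] flags=1010 MI?T → r2=0xe4
[10] flags=1010 PL?F → skip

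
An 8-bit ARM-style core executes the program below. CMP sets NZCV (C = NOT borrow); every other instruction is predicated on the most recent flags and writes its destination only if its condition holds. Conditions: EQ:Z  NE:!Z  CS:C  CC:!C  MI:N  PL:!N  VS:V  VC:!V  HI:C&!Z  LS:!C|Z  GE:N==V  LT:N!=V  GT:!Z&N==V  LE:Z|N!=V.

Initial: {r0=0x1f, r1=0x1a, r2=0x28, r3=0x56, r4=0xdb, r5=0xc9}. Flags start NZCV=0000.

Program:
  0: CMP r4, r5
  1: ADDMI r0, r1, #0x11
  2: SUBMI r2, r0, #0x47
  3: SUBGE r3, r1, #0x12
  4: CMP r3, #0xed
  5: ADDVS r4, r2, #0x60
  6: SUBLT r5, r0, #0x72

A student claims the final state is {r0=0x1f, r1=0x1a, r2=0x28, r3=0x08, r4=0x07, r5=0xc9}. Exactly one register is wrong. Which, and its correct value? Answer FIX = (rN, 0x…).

FIX = (r4, 0xdb)

0: ✓ CMP  NZCV=0010
1: · ADDMI
2: · SUBMI
3: ✓ SUBGE  r3←0x08
4: ✓ CMP  NZCV=0000
5: · ADDVS
6: · SUBLT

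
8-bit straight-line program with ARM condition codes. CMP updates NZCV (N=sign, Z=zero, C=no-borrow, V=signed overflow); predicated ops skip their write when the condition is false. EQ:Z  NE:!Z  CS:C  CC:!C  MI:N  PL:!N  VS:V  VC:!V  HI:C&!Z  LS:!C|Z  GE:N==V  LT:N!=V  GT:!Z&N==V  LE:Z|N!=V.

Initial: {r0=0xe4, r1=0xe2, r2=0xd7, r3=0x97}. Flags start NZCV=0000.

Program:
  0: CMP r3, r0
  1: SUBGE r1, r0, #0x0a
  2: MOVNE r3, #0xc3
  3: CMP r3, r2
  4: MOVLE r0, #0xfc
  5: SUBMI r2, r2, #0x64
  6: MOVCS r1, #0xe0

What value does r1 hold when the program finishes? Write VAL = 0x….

[0] flags=1000 → (cmp)
[1] flags=1000 GE?F → skip
[2] flags=1000 NE?T → r3=0xc3
[3] flags=1000 → (cmp)
[4] flags=1000 LE?T → r0=0xfc
[5] flags=1000 MI?T → r2=0x73
[6] flags=1000 CS?F → skip

VAL = 0xe2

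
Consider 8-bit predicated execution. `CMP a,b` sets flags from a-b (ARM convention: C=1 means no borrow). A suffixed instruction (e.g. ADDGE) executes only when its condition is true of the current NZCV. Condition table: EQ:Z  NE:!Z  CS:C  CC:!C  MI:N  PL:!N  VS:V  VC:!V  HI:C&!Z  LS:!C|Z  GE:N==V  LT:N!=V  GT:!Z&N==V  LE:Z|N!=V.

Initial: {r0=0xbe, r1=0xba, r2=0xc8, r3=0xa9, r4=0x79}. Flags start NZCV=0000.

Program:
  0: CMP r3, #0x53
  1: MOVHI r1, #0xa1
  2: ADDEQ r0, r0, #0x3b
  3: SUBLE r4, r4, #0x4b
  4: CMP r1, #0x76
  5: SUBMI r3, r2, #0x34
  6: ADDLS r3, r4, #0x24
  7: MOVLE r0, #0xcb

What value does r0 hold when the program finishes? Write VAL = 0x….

VAL = 0xcb

0: ✓ CMP  NZCV=0011
1: ✓ MOVHI  r1←0xa1
2: · ADDEQ
3: ✓ SUBLE  r4←0x2e
4: ✓ CMP  NZCV=0011
5: · SUBMI
6: · ADDLS
7: ✓ MOVLE  r0←0xcb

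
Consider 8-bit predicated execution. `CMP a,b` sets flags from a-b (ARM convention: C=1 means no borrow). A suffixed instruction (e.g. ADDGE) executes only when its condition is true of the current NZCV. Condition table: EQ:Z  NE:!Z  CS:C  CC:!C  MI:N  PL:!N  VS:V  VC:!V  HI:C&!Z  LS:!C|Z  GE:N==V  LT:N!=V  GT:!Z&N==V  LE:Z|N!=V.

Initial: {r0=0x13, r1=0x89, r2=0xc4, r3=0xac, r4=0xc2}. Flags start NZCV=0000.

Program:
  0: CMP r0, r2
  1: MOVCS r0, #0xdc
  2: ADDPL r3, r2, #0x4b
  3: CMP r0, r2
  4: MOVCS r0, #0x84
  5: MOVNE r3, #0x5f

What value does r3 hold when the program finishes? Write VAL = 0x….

0: ✓ CMP  NZCV=0000
1: · MOVCS
2: ✓ ADDPL  r3←0x0f
3: ✓ CMP  NZCV=0000
4: · MOVCS
5: ✓ MOVNE  r3←0x5f

VAL = 0x5f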